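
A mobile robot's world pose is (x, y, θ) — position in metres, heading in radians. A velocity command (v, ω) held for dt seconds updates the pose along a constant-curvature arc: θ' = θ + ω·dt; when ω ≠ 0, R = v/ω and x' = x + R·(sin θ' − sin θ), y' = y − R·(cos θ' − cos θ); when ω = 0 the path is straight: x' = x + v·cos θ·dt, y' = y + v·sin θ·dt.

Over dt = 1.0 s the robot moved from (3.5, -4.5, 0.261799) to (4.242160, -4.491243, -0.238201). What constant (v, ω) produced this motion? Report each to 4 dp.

v = 0.7500, ω = -0.5000

Δθ = -0.238201 − 0.261799 = -0.500000
ω = Δθ/dt = -0.500000/1.0 = -0.5000
R = Δx/(sin θ' − sin θ) = -1.5000
v = R·ω = -1.5000·-0.5000 = 0.7500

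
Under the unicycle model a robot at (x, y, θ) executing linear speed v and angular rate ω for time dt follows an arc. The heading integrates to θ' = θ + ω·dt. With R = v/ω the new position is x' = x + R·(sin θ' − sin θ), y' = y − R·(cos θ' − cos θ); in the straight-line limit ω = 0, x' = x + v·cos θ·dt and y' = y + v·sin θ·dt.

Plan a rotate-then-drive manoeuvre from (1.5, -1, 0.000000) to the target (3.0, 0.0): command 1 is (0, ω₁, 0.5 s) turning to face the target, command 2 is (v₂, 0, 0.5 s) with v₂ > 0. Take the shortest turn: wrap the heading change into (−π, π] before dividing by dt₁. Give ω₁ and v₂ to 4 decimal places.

heading to target = atan2(0−-1, 3−1.5) = 0.5880
Δθ = wrap(0.5880 − 0.0000) = 0.5880; ω₁ = Δθ/dt₁ = 1.1760
distance = √((3−1.5)² + (0−-1)²) = 1.8028; v₂ = distance/dt₂ = 3.6056

ω₁ = 1.1760, v₂ = 3.6056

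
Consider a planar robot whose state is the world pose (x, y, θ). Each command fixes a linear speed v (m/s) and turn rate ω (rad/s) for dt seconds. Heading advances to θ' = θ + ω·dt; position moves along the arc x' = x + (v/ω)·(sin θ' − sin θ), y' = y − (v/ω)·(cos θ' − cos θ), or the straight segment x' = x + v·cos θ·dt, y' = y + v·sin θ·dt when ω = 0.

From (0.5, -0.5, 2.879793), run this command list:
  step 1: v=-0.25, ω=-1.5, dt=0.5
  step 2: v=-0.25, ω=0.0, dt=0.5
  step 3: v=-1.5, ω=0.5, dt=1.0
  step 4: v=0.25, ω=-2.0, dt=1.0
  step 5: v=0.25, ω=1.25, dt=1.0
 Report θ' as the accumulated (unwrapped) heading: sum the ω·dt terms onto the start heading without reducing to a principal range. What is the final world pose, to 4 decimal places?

step 1: θ'=2.1298 (R=0.1667) → pose (0.5982, -0.5726, 2.1298)
step 2: θ'=2.1298 (straight) → pose (0.6645, -0.6786, 2.1298)
step 3: θ'=2.6298 (R=-3.0000) → pose (1.7386, -1.7032, 2.6298)
step 4: θ'=0.6298 (R=-0.1250) → pose (1.7262, -1.4932, 0.6298)
step 5: θ'=1.8798 (R=0.2000) → pose (1.7989, -1.2707, 1.8798)

(1.7989, -1.2707, 1.8798)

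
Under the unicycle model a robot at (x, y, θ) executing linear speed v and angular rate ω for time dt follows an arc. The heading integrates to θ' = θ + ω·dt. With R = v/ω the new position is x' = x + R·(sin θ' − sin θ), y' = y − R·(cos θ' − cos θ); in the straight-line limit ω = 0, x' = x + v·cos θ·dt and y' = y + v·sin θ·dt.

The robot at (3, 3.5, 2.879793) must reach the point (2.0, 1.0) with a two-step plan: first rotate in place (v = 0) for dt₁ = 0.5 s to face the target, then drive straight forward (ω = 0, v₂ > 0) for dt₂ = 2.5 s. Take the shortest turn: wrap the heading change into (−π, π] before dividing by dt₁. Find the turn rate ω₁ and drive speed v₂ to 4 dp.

heading to target = atan2(1−3.5, 2−3) = -1.9513
Δθ = wrap(-1.9513 − 2.8798) = 1.4521; ω₁ = Δθ/dt₁ = 2.9042
distance = √((2−3)² + (1−3.5)²) = 2.6926; v₂ = distance/dt₂ = 1.0770

ω₁ = 2.9042, v₂ = 1.0770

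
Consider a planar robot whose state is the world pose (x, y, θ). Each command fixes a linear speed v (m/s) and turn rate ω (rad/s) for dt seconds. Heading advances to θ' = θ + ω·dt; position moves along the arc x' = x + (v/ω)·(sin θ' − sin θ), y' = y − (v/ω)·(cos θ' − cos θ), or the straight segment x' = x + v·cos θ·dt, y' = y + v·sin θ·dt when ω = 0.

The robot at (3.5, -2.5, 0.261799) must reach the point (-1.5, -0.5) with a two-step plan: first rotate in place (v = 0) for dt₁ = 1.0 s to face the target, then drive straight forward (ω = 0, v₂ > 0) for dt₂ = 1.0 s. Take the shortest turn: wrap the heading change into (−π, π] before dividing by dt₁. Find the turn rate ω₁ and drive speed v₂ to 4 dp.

heading to target = atan2(-0.5−-2.5, -1.5−3.5) = 2.7611
Δθ = wrap(2.7611 − 0.2618) = 2.4993; ω₁ = Δθ/dt₁ = 2.4993
distance = √((-1.5−3.5)² + (-0.5−-2.5)²) = 5.3852; v₂ = distance/dt₂ = 5.3852

ω₁ = 2.4993, v₂ = 5.3852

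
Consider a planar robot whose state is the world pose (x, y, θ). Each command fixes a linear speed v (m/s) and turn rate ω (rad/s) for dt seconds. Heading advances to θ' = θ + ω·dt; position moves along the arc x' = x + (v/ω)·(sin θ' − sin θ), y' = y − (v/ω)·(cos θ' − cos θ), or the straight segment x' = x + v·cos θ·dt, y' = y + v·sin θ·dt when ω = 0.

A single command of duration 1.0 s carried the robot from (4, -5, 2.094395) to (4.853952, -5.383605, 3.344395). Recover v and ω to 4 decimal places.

v = -1.0000, ω = 1.2500

Δθ = 3.344395 − 2.094395 = 1.250000
ω = Δθ/dt = 1.250000/1.0 = 1.2500
R = Δx/(sin θ' − sin θ) = -0.8000
v = R·ω = -0.8000·1.2500 = -1.0000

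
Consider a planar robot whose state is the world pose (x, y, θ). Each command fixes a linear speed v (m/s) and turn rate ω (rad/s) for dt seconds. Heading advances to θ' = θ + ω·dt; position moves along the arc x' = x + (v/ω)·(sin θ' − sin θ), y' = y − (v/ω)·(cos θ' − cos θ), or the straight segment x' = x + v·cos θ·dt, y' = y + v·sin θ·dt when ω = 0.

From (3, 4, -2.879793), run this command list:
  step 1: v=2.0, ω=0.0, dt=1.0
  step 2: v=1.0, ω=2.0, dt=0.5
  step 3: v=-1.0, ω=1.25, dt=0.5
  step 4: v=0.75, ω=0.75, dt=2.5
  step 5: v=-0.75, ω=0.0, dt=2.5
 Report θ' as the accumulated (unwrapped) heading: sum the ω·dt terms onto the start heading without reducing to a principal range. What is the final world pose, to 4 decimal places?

step 1: θ'=-2.8798 (straight) → pose (1.0681, 3.4824, -2.8798)
step 2: θ'=-1.8798 (R=0.5000) → pose (0.7212, 3.1515, -1.8798)
step 3: θ'=-1.2548 (R=-0.8000) → pose (0.7195, 3.6433, -1.2548)
step 4: θ'=0.6202 (R=1.0000) → pose (2.2512, 3.1404, 0.6202)
step 5: θ'=0.6202 (straight) → pose (0.7254, 2.0506, 0.6202)

(0.7254, 2.0506, 0.6202)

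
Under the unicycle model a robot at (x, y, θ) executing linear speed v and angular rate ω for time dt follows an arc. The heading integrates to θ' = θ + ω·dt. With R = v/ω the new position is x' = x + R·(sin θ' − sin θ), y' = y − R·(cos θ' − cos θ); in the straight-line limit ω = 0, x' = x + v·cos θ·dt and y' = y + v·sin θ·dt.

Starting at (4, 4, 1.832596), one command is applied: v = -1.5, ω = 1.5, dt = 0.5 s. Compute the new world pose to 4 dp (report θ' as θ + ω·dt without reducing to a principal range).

(4.4356, 3.4110, 2.5826)

θ' = 1.8326 + 1.5·0.5 = 2.5826
R = v/ω = -1.5/1.5 = -1.0000
x' = 4 + -1.0000·(sin 2.5826 − sin 1.8326) = 4.4356
y' = 4 − -1.0000·(cos 2.5826 − cos 1.8326) = 3.4110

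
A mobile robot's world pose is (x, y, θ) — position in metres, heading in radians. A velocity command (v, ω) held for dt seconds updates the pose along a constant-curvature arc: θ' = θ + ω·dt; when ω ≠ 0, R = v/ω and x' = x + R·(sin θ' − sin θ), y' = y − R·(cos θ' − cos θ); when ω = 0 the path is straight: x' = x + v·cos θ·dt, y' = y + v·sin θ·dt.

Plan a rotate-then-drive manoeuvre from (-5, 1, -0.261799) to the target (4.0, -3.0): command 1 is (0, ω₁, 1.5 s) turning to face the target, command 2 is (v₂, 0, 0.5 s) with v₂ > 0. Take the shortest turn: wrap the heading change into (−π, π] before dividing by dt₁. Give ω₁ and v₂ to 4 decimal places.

heading to target = atan2(-3−1, 4−-5) = -0.4182
Δθ = wrap(-0.4182 − -0.2618) = -0.1564; ω₁ = Δθ/dt₁ = -0.1043
distance = √((4−-5)² + (-3−1)²) = 9.8489; v₂ = distance/dt₂ = 19.6977

ω₁ = -0.1043, v₂ = 19.6977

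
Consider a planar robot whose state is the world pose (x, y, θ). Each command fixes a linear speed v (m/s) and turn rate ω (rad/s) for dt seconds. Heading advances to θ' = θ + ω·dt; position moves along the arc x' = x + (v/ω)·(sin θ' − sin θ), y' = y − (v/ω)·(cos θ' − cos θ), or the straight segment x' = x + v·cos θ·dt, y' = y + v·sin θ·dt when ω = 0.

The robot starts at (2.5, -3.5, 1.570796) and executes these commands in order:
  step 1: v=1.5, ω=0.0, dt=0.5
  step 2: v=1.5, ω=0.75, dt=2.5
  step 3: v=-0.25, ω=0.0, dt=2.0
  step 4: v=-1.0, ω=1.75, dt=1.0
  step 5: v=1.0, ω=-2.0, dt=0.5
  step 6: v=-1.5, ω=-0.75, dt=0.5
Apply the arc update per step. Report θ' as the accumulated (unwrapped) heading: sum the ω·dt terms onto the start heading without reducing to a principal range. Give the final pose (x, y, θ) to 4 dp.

(1.1875, 0.2077, 3.8208)

step 1: θ'=1.5708 (straight) → pose (2.5000, -2.7500, 1.5708)
step 2: θ'=3.4458 (R=2.0000) → pose (-0.0991, -0.8418, 3.4458)
step 3: θ'=3.4458 (straight) → pose (0.3780, -0.6921, 3.4458)
step 4: θ'=5.1958 (R=-0.5714) → pose (0.7128, 0.1187, 5.1958)
step 5: θ'=4.1958 (R=-0.5000) → pose (0.7048, -0.3606, 4.1958)
step 6: θ'=3.8208 (R=2.0000) → pose (1.1875, 0.2077, 3.8208)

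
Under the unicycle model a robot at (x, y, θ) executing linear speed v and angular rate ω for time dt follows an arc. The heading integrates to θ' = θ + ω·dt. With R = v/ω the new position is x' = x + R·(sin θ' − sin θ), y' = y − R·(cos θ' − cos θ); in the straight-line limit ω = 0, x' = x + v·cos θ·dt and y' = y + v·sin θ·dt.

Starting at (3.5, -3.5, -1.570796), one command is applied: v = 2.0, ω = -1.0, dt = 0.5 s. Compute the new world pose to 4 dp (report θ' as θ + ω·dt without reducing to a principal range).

(3.2552, -4.4589, -2.0708)

θ' = -1.5708 + -1.0·0.5 = -2.0708
R = v/ω = 2.0/-1.0 = -2.0000
x' = 3.5 + -2.0000·(sin -2.0708 − sin -1.5708) = 3.2552
y' = -3.5 − -2.0000·(cos -2.0708 − cos -1.5708) = -4.4589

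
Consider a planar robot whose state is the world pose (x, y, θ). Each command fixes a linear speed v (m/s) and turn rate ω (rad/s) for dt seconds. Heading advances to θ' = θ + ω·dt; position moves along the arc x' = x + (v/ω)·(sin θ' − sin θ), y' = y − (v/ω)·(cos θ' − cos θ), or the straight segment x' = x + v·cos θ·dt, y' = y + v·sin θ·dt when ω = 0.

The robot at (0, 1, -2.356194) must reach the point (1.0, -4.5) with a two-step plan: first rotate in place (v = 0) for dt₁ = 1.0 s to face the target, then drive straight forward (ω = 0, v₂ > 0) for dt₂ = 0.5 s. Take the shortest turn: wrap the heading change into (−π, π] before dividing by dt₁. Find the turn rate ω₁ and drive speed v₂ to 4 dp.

ω₁ = 0.9653, v₂ = 11.1803

heading to target = atan2(-4.5−1, 1−0) = -1.3909
Δθ = wrap(-1.3909 − -2.3562) = 0.9653; ω₁ = Δθ/dt₁ = 0.9653
distance = √((1−0)² + (-4.5−1)²) = 5.5902; v₂ = distance/dt₂ = 11.1803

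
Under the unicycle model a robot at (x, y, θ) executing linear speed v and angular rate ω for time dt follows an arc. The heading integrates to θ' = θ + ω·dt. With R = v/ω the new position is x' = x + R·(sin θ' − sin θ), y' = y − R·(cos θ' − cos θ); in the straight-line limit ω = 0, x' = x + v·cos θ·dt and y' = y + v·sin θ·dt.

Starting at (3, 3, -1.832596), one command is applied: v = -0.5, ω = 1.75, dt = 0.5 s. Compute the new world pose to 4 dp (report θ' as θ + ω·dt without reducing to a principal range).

θ' = -1.8326 + 1.75·0.5 = -0.9576
R = v/ω = -0.5/1.75 = -0.2857
x' = 3 + -0.2857·(sin -0.9576 − sin -1.8326) = 2.9577
y' = 3 − -0.2857·(cos -0.9576 − cos -1.8326) = 3.2384

(2.9577, 3.2384, -0.9576)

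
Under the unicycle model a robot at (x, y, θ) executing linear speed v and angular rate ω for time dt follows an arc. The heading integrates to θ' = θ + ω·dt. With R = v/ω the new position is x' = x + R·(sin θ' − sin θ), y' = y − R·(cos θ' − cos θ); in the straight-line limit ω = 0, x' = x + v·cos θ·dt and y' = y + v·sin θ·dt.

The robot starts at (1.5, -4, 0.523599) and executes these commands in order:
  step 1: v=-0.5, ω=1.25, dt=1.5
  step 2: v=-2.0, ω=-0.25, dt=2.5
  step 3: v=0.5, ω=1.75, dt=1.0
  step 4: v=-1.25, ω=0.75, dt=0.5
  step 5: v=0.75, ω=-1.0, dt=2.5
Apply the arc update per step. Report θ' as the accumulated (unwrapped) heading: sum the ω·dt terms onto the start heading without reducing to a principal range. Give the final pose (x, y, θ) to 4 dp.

step 1: θ'=2.3986 (R=-0.4000) → pose (1.4294, -4.6410, 2.3986)
step 2: θ'=1.7736 (R=8.0000) → pose (3.8535, -8.9212, 1.7736)
step 3: θ'=3.5236 (R=0.2857) → pose (3.4671, -8.7137, 3.5236)
step 4: θ'=3.8986 (R=-1.6667) → pose (3.9904, -8.3786, 3.8986)
step 5: θ'=1.3986 (R=-0.7500) → pose (2.7364, -7.7049, 1.3986)

(2.7364, -7.7049, 1.3986)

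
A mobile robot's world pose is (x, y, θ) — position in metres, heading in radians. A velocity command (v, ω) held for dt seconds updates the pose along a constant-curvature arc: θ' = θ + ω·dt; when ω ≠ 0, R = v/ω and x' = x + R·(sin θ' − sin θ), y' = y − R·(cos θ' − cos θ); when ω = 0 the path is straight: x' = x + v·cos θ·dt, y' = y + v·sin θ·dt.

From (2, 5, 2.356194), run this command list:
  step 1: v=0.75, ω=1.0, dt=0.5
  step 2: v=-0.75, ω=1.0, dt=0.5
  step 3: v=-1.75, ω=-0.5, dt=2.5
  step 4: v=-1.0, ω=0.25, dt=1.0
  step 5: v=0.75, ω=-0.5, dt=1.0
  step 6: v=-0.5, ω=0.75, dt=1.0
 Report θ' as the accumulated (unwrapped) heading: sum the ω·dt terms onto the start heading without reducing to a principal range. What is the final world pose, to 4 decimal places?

step 1: θ'=2.8562 (R=0.7500) → pose (1.6808, 5.1893, 2.8562)
step 2: θ'=3.3562 (R=-0.7500) → pose (2.0517, 5.1762, 3.3562)
step 3: θ'=2.1062 (R=3.5000) → pose (5.8073, 3.5421, 2.1062)
step 4: θ'=2.3562 (R=-4.0000) → pose (6.4191, 2.7544, 2.3562)
step 5: θ'=1.8562 (R=-1.5000) → pose (6.0405, 3.3928, 1.8562)
step 6: θ'=2.6062 (R=-0.6667) → pose (6.3400, 3.0071, 2.6062)

(6.3400, 3.0071, 2.6062)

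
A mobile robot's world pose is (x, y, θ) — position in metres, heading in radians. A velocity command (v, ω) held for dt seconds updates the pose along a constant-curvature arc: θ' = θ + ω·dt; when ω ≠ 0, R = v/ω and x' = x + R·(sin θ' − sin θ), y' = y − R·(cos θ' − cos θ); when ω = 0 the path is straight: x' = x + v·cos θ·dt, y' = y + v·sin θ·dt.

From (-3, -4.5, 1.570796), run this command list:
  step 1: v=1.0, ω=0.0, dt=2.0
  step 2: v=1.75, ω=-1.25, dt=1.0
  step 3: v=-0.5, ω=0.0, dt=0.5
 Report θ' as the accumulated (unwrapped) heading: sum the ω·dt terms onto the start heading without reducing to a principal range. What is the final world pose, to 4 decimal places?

(-2.2787, -1.2503, 0.3208)

step 1: θ'=1.5708 (straight) → pose (-3.0000, -2.5000, 1.5708)
step 2: θ'=0.3208 (R=-1.4000) → pose (-2.0415, -1.1714, 0.3208)
step 3: θ'=0.3208 (straight) → pose (-2.2787, -1.2503, 0.3208)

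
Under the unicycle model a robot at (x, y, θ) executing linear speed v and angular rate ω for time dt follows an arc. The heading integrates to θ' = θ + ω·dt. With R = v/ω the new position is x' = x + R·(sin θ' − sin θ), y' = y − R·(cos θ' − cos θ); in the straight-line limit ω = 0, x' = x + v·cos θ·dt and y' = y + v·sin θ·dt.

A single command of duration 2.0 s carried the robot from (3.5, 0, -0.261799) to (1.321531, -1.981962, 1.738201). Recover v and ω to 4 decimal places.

Δθ = 1.738201 − -0.261799 = 2.000000
ω = Δθ/dt = 2.000000/2.0 = 1.0000
R = Δx/(sin θ' − sin θ) = -1.7500
v = R·ω = -1.7500·1.0000 = -1.7500

v = -1.7500, ω = 1.0000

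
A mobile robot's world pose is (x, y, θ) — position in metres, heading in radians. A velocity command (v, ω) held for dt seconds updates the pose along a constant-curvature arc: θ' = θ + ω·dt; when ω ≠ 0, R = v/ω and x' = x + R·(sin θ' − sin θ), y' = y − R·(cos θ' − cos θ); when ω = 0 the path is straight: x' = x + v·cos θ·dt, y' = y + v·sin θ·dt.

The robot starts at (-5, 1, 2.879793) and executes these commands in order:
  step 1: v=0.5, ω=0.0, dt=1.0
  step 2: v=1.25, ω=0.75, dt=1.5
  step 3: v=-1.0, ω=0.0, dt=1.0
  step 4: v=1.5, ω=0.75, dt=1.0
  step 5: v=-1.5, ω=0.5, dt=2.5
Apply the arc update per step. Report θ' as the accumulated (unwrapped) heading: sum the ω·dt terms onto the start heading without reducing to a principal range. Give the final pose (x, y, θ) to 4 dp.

step 1: θ'=2.8798 (straight) → pose (-5.4830, 1.1294, 2.8798)
step 2: θ'=4.0048 (R=1.6667) → pose (-7.1809, 0.6029, 4.0048)
step 3: θ'=4.0048 (straight) → pose (-6.5309, 1.3628, 4.0048)
step 4: θ'=4.7548 (R=2.0000) → pose (-7.0092, -0.0220, 4.7548)
step 5: θ'=6.0048 (R=-3.0000) → pose (-9.1821, 2.7353, 6.0048)

(-9.1821, 2.7353, 6.0048)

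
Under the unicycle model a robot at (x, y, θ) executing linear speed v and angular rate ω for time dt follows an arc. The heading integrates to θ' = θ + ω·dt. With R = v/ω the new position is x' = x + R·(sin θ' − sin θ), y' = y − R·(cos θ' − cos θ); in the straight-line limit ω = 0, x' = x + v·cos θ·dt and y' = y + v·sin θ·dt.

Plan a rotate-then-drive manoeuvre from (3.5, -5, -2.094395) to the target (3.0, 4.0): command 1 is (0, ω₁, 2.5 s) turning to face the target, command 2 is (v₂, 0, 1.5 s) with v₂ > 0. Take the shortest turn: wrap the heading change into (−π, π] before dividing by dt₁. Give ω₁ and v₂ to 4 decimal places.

heading to target = atan2(4−-5, 3−3.5) = 1.6263
Δθ = wrap(1.6263 − -2.0944) = -2.5625; ω₁ = Δθ/dt₁ = -1.0250
distance = √((3−3.5)² + (4−-5)²) = 9.0139; v₂ = distance/dt₂ = 6.0093

ω₁ = -1.0250, v₂ = 6.0093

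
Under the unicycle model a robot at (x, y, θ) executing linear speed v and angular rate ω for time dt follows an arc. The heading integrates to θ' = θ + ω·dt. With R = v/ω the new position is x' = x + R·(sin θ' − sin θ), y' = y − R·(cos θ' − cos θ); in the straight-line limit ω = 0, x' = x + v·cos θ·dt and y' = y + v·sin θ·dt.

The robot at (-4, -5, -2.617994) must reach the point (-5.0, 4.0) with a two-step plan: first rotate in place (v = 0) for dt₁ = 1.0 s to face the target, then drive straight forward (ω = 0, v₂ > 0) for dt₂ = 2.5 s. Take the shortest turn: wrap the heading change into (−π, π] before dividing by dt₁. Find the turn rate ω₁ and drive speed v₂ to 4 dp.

heading to target = atan2(4−-5, -5−-4) = 1.6815
Δθ = wrap(1.6815 − -2.6180) = -1.9837; ω₁ = Δθ/dt₁ = -1.9837
distance = √((-5−-4)² + (4−-5)²) = 9.0554; v₂ = distance/dt₂ = 3.6222

ω₁ = -1.9837, v₂ = 3.6222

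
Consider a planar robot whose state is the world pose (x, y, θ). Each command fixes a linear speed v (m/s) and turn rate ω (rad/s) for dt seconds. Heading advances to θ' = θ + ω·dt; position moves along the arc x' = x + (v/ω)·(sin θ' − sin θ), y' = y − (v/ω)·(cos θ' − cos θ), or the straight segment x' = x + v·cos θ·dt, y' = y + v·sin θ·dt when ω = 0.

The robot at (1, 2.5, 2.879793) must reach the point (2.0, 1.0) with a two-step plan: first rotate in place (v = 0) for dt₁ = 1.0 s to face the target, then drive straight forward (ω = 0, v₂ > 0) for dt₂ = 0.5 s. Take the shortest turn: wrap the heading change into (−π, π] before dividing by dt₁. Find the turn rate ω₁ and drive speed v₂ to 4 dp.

ω₁ = 2.4206, v₂ = 3.6056

heading to target = atan2(1−2.5, 2−1) = -0.9828
Δθ = wrap(-0.9828 − 2.8798) = 2.4206; ω₁ = Δθ/dt₁ = 2.4206
distance = √((2−1)² + (1−2.5)²) = 1.8028; v₂ = distance/dt₂ = 3.6056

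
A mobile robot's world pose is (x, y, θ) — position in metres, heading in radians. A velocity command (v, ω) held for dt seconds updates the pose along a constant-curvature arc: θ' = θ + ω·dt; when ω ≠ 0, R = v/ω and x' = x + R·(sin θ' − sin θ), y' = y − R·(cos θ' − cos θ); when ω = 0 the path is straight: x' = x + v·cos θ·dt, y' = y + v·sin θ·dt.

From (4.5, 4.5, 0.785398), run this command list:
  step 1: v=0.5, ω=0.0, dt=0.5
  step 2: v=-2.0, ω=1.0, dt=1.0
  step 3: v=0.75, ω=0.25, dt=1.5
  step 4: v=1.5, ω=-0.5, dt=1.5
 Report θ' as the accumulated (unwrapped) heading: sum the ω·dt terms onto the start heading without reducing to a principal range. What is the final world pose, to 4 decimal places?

step 1: θ'=0.7854 (straight) → pose (4.6768, 4.6768, 0.7854)
step 2: θ'=1.7854 (R=-2.0000) → pose (4.1369, 2.8366, 1.7854)
step 3: θ'=2.1604 (R=3.0000) → pose (3.6992, 3.8659, 2.1604)
step 4: θ'=1.4104 (R=-3.0000) → pose (3.2312, 6.0131, 1.4104)

(3.2312, 6.0131, 1.4104)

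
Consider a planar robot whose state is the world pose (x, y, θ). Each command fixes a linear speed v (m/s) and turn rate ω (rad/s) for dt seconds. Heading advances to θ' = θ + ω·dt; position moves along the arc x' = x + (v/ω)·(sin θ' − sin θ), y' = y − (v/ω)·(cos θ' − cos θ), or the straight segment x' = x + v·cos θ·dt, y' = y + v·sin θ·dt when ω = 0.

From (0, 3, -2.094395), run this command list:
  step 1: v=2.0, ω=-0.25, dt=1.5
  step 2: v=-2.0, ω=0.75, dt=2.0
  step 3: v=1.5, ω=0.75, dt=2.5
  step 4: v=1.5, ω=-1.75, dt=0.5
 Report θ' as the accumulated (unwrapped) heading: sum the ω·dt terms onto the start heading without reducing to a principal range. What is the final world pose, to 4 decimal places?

step 1: θ'=-2.4694 (R=-8.0000) → pose (-1.9465, 0.7404, -2.4694)
step 2: θ'=-0.9694 (R=-2.6667) → pose (-1.4083, 4.3357, -0.9694)
step 3: θ'=0.9056 (R=2.0000) → pose (1.8144, 4.2329, 0.9056)
step 4: θ'=0.0306 (R=-0.8571) → pose (2.4625, 4.5606, 0.0306)

(2.4625, 4.5606, 0.0306)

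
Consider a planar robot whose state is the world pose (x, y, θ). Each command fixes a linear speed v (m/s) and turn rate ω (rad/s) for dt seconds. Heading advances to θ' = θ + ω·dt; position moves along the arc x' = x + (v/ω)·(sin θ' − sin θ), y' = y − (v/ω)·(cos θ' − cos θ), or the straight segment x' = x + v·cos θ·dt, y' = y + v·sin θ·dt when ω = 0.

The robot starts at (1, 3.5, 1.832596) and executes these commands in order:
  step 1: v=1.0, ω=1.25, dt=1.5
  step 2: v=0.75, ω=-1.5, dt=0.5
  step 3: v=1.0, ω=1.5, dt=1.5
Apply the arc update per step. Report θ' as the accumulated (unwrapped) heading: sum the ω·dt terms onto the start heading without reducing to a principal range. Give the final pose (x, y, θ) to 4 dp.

(-1.2699, 2.9264, 5.2076)

step 1: θ'=3.7076 (R=0.8000) → pose (-0.2018, 3.9682, 3.7076)
step 2: θ'=2.9576 (R=-0.5000) → pose (-0.5614, 3.8987, 2.9576)
step 3: θ'=5.2076 (R=0.6667) → pose (-1.2699, 2.9264, 5.2076)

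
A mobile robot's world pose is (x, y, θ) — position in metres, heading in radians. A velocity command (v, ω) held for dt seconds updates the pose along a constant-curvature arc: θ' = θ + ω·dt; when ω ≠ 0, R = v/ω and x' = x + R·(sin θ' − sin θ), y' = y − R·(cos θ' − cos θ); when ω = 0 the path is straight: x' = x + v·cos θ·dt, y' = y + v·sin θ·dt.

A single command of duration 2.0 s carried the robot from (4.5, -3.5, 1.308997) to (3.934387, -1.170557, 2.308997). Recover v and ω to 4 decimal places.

v = 1.2500, ω = 0.5000

Δθ = 2.308997 − 1.308997 = 1.000000
ω = Δθ/dt = 1.000000/2.0 = 0.5000
R = −Δy/(cos θ' − cos θ) = 2.5000
v = R·ω = 2.5000·0.5000 = 1.2500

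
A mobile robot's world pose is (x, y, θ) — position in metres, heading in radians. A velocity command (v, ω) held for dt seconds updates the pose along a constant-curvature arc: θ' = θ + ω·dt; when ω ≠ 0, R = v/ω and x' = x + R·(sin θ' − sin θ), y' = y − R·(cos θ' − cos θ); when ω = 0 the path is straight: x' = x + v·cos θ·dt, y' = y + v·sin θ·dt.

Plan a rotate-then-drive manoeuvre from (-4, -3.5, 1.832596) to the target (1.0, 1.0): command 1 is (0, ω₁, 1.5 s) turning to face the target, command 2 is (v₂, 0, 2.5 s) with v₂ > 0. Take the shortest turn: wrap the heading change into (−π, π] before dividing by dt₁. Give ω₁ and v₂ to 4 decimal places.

heading to target = atan2(1−-3.5, 1−-4) = 0.7328
Δθ = wrap(0.7328 − 1.8326) = -1.0998; ω₁ = Δθ/dt₁ = -0.7332
distance = √((1−-4)² + (1−-3.5)²) = 6.7268; v₂ = distance/dt₂ = 2.6907

ω₁ = -0.7332, v₂ = 2.6907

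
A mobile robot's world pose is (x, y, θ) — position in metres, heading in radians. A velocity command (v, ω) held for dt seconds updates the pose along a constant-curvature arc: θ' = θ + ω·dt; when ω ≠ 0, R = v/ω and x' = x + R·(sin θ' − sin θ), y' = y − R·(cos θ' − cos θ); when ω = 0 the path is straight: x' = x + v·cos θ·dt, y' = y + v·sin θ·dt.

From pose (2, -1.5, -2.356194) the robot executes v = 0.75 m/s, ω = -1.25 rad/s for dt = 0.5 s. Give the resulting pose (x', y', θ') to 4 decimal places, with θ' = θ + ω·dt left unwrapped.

(1.6716, -1.6680, -2.9812)

θ' = -2.3562 + -1.25·0.5 = -2.9812
R = v/ω = 0.75/-1.25 = -0.6000
x' = 2 + -0.6000·(sin -2.9812 − sin -2.3562) = 1.6716
y' = -1.5 − -0.6000·(cos -2.9812 − cos -2.3562) = -1.6680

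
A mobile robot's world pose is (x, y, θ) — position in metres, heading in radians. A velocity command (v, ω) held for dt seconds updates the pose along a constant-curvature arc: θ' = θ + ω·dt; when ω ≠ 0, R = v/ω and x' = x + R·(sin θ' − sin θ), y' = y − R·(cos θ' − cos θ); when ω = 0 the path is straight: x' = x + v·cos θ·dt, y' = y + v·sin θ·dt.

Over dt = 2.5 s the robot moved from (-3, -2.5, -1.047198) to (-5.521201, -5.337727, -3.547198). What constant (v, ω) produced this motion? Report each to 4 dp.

Δθ = -3.547198 − -1.047198 = -2.500000
ω = Δθ/dt = -2.500000/2.5 = -1.0000
R = −Δy/(cos θ' − cos θ) = -2.0000
v = R·ω = -2.0000·-1.0000 = 2.0000

v = 2.0000, ω = -1.0000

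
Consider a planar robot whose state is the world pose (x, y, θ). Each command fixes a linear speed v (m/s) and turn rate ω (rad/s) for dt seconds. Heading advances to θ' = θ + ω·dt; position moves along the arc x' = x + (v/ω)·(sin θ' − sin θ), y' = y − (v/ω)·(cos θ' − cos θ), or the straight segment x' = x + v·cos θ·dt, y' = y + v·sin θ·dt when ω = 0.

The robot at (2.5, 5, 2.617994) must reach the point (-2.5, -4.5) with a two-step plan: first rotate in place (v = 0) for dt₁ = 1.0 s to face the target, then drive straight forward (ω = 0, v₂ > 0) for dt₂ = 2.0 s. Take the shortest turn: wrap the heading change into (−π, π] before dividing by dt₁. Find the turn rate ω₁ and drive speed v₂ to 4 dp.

ω₁ = 1.6099, v₂ = 5.3677

heading to target = atan2(-4.5−5, -2.5−2.5) = -2.0553
Δθ = wrap(-2.0553 − 2.6180) = 1.6099; ω₁ = Δθ/dt₁ = 1.6099
distance = √((-2.5−2.5)² + (-4.5−5)²) = 10.7355; v₂ = distance/dt₂ = 5.3677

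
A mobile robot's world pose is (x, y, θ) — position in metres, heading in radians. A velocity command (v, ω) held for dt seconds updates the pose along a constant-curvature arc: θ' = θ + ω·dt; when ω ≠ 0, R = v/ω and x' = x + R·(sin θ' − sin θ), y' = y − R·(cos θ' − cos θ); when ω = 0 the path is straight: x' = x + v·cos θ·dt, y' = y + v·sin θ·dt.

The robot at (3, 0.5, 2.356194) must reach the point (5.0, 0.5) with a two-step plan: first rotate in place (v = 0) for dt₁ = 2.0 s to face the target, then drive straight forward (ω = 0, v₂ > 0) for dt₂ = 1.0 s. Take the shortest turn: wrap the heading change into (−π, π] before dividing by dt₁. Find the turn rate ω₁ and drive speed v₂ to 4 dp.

heading to target = atan2(0.5−0.5, 5−3) = 0.0000
Δθ = wrap(0.0000 − 2.3562) = -2.3562; ω₁ = Δθ/dt₁ = -1.1781
distance = √((5−3)² + (0.5−0.5)²) = 2.0000; v₂ = distance/dt₂ = 2.0000

ω₁ = -1.1781, v₂ = 2.0000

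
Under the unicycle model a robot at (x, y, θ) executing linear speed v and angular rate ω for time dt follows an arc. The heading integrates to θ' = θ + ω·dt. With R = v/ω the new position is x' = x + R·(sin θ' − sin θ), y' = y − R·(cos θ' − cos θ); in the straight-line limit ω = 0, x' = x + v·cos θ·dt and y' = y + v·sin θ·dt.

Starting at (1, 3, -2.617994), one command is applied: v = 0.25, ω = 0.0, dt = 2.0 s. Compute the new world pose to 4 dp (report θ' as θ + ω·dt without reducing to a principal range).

(0.5670, 2.7500, -2.6180)

θ' = -2.6180 + 0.0·2.0 = -2.6180
ω = 0 → straight: x' = 1 + 0.25·cos(-2.6180)·2.0 = 0.5670
y' = 3 + 0.25·sin(-2.6180)·2.0 = 2.7500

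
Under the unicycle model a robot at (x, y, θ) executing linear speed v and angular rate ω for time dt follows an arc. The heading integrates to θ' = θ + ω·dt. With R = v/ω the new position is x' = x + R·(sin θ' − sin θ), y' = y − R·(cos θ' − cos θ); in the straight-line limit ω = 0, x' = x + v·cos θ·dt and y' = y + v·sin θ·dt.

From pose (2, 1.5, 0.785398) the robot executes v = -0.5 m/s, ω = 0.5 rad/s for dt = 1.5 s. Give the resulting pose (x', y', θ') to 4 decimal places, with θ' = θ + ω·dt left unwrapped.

(1.7077, 0.8283, 1.5354)

θ' = 0.7854 + 0.5·1.5 = 1.5354
R = v/ω = -0.5/0.5 = -1.0000
x' = 2 + -1.0000·(sin 1.5354 − sin 0.7854) = 1.7077
y' = 1.5 − -1.0000·(cos 1.5354 − cos 0.7854) = 0.8283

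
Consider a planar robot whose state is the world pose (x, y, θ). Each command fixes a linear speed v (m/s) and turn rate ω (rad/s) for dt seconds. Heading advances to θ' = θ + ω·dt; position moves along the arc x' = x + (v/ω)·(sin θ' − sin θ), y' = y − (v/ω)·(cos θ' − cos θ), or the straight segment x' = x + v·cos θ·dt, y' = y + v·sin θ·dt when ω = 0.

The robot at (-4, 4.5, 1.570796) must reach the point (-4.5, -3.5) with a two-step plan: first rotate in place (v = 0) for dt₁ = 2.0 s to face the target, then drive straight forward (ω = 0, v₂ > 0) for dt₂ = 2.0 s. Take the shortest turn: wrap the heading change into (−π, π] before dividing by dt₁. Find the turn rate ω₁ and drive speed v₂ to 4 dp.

ω₁ = 1.5396, v₂ = 4.0078

heading to target = atan2(-3.5−4.5, -4.5−-4) = -1.6332
Δθ = wrap(-1.6332 − 1.5708) = 3.0792; ω₁ = Δθ/dt₁ = 1.5396
distance = √((-4.5−-4)² + (-3.5−4.5)²) = 8.0156; v₂ = distance/dt₂ = 4.0078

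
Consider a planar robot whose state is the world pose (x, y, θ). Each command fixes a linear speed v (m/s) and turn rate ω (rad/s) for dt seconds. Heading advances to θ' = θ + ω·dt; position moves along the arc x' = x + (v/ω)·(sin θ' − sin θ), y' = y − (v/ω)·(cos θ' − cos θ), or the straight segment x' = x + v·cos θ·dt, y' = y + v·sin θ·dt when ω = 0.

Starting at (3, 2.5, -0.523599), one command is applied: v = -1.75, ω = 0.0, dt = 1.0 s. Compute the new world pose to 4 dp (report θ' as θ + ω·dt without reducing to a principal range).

θ' = -0.5236 + 0.0·1.0 = -0.5236
ω = 0 → straight: x' = 3 + -1.75·cos(-0.5236)·1.0 = 1.4845
y' = 2.5 + -1.75·sin(-0.5236)·1.0 = 3.3750

(1.4845, 3.3750, -0.5236)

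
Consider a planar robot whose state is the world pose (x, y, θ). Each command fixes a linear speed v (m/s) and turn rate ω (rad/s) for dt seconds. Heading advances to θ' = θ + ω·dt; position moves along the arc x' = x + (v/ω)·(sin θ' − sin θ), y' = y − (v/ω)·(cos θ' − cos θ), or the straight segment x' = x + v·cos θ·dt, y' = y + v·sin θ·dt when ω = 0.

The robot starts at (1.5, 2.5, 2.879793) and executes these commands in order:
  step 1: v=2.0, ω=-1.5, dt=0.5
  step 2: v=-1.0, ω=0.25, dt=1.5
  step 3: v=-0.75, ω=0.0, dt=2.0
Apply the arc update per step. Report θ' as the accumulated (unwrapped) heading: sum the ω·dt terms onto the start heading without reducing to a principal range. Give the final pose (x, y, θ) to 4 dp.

step 1: θ'=2.1298 (R=-1.3333) → pose (0.7147, 3.0808, 2.1298)
step 2: θ'=2.5048 (R=-4.0000) → pose (1.7274, 1.9861, 2.5048)
step 3: θ'=2.5048 (straight) → pose (2.9334, 1.0942, 2.5048)

(2.9334, 1.0942, 2.5048)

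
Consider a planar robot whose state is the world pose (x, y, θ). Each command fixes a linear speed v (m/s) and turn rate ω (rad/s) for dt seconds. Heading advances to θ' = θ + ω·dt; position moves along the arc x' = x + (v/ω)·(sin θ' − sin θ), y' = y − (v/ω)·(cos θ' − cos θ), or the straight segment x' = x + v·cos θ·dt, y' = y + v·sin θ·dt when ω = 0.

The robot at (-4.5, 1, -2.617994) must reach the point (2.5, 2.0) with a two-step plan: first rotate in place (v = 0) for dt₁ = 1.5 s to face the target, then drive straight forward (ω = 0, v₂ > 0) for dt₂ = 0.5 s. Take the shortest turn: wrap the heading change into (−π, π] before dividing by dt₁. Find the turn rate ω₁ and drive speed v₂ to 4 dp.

heading to target = atan2(2−1, 2.5−-4.5) = 0.1419
Δθ = wrap(0.1419 − -2.6180) = 2.7599; ω₁ = Δθ/dt₁ = 1.8399
distance = √((2.5−-4.5)² + (2−1)²) = 7.0711; v₂ = distance/dt₂ = 14.1421

ω₁ = 1.8399, v₂ = 14.1421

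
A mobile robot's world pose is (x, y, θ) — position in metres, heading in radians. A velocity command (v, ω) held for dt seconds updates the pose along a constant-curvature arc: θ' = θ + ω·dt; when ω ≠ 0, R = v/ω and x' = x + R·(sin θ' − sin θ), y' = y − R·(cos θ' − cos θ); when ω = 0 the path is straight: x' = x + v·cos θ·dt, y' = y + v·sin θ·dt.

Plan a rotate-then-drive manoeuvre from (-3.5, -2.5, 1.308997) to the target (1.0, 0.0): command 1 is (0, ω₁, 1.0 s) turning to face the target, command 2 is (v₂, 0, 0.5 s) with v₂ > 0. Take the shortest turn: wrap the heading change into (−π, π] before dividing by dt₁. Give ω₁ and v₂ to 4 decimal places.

ω₁ = -0.8019, v₂ = 10.2956

heading to target = atan2(0−-2.5, 1−-3.5) = 0.5071
Δθ = wrap(0.5071 − 1.3090) = -0.8019; ω₁ = Δθ/dt₁ = -0.8019
distance = √((1−-3.5)² + (0−-2.5)²) = 5.1478; v₂ = distance/dt₂ = 10.2956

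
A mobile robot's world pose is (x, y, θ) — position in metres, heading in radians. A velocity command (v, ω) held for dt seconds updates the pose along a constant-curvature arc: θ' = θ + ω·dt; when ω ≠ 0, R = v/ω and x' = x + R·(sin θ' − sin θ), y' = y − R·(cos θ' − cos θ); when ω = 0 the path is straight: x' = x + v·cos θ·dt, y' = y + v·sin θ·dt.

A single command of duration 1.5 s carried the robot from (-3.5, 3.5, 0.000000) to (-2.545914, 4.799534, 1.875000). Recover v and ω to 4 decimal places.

Δθ = 1.875000 − 0.000000 = 1.875000
ω = Δθ/dt = 1.875000/1.5 = 1.2500
R = −Δy/(cos θ' − cos θ) = 1.0000
v = R·ω = 1.0000·1.2500 = 1.2500

v = 1.2500, ω = 1.2500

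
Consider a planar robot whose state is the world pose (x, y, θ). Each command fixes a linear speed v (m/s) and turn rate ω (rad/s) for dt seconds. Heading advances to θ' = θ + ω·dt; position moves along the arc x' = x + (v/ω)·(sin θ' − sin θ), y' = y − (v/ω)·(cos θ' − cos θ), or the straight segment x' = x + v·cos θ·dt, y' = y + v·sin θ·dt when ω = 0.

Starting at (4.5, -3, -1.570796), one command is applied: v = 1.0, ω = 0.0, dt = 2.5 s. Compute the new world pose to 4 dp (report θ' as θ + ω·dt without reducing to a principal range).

(4.5000, -5.5000, -1.5708)

θ' = -1.5708 + 0.0·2.5 = -1.5708
ω = 0 → straight: x' = 4.5 + 1.0·cos(-1.5708)·2.5 = 4.5000
y' = -3 + 1.0·sin(-1.5708)·2.5 = -5.5000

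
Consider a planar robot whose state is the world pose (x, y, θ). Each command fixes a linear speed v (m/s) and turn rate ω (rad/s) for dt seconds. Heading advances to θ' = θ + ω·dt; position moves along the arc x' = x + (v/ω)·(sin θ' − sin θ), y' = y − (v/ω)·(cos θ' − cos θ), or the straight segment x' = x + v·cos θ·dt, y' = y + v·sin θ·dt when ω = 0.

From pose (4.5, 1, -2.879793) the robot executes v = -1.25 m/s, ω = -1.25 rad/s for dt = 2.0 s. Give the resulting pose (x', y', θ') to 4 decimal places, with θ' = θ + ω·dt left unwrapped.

θ' = -2.8798 + -1.25·2.0 = -5.3798
R = v/ω = -1.25/-1.25 = 1.0000
x' = 4.5 + 1.0000·(sin -5.3798 − sin -2.8798) = 5.5443
y' = 1 − 1.0000·(cos -5.3798 − cos -2.8798) = -0.5849

(5.5443, -0.5849, -5.3798)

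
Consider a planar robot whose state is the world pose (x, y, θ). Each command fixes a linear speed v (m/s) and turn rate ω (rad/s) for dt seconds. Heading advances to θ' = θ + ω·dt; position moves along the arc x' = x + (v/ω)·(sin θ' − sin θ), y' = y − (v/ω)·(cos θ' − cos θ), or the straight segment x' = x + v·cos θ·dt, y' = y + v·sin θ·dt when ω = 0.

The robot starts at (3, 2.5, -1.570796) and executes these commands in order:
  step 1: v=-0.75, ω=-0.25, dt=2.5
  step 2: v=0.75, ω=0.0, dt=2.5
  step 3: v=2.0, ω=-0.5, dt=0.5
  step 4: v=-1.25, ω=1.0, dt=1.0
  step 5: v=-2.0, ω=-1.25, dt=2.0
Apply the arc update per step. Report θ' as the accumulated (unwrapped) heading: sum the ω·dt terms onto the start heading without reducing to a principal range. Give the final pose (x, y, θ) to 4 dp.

(4.9692, 4.4296, -3.9458)

step 1: θ'=-2.1958 (R=3.0000) → pose (3.5671, 4.2553, -2.1958)
step 2: θ'=-2.1958 (straight) → pose (2.4701, 2.7347, -2.1958)
step 3: θ'=-2.4458 (R=-4.0000) → pose (1.7902, 2.0050, -2.4458)
step 4: θ'=-1.4458 (R=-1.2500) → pose (2.2292, 3.1202, -1.4458)
step 5: θ'=-3.9458 (R=1.6000) → pose (4.9692, 4.4296, -3.9458)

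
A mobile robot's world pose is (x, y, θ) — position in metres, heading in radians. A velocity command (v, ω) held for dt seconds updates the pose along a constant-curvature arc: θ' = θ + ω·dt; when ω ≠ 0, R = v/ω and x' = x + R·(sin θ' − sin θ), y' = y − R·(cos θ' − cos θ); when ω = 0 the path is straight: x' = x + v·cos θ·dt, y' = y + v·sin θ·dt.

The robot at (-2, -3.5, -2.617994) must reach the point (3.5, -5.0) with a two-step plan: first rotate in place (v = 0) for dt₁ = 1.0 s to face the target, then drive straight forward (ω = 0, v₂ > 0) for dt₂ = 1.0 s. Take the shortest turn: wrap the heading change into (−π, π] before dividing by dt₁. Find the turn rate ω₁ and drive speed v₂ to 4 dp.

ω₁ = 2.3517, v₂ = 5.7009

heading to target = atan2(-5−-3.5, 3.5−-2) = -0.2663
Δθ = wrap(-0.2663 − -2.6180) = 2.3517; ω₁ = Δθ/dt₁ = 2.3517
distance = √((3.5−-2)² + (-5−-3.5)²) = 5.7009; v₂ = distance/dt₂ = 5.7009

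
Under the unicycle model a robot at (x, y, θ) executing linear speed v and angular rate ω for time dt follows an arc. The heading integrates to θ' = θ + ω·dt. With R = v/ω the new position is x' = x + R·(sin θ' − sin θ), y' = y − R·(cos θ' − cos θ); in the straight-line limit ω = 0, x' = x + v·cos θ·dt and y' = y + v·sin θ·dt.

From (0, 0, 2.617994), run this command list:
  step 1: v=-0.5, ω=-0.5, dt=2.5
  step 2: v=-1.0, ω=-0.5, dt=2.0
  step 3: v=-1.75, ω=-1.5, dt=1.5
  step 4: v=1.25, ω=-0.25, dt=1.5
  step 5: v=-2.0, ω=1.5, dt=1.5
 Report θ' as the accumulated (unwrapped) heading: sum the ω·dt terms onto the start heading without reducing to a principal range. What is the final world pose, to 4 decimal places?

(-4.2041, -0.5438, -0.0070)

step 1: θ'=1.3680 (R=1.0000) → pose (0.4795, -1.0674, 1.3680)
step 2: θ'=0.3680 (R=2.0000) → pose (-0.7600, -2.5307, 0.3680)
step 3: θ'=-1.8820 (R=1.1667) → pose (-2.2903, -1.0849, -1.8820)
step 4: θ'=-2.2570 (R=-5.0000) → pose (-3.1819, -2.7219, -2.2570)
step 5: θ'=-0.0070 (R=-1.3333) → pose (-4.2041, -0.5438, -0.0070)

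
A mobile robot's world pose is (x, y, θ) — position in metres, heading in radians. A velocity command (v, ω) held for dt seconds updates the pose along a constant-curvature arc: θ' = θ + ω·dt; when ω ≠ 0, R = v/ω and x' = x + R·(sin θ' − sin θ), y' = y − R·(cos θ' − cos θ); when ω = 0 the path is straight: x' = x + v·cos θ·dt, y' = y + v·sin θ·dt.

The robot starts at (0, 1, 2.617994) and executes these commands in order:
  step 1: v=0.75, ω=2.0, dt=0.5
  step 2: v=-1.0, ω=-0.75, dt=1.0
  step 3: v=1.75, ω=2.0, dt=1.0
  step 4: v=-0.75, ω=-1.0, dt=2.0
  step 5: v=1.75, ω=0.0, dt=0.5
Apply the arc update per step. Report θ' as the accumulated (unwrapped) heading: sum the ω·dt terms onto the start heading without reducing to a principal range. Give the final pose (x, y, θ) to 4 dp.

(-0.3875, 1.2041, 2.8680)

step 1: θ'=3.6180 (R=0.3750) → pose (-0.3595, 1.0085, 3.6180)
step 2: θ'=2.8680 (R=1.3333) → pose (0.6122, 1.1074, 2.8680)
step 3: θ'=4.8680 (R=0.8750) → pose (-0.4886, 0.1293, 4.8680)
step 4: θ'=2.8680 (R=0.7500) → pose (0.4550, 0.9676, 2.8680)
step 5: θ'=2.8680 (straight) → pose (-0.3875, 1.2041, 2.8680)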